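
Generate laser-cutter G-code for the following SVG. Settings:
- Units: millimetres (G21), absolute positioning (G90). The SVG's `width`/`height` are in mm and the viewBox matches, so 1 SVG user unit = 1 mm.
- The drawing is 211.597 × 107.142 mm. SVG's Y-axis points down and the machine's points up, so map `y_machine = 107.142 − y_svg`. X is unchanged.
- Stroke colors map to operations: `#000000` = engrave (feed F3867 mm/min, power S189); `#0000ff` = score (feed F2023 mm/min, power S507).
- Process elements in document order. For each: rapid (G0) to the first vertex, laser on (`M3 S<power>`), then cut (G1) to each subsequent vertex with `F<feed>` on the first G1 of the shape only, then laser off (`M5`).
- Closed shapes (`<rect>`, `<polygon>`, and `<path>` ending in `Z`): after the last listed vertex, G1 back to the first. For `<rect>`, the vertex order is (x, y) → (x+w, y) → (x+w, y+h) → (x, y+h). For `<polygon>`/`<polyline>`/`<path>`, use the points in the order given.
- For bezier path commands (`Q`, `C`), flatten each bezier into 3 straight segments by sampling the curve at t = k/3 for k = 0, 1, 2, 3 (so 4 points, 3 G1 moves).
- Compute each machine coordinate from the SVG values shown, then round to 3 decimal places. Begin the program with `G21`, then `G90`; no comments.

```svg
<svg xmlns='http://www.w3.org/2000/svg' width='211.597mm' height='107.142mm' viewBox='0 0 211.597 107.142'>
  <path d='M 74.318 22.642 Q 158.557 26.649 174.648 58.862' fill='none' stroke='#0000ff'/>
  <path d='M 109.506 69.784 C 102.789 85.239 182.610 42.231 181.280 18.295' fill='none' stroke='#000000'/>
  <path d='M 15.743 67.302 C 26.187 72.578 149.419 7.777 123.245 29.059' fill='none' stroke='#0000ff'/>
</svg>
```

G21
G90
G0 X74.318 Y84.500
M3 S507
G1 X122.905 Y78.695 F2023
G1 X156.349 Y66.621
G1 X174.648 Y48.280
M5
G0 X109.506 Y37.358
M3 S189
G1 X125.424 Y38.519 F3867
G1 X161.770 Y61.425
G1 X181.280 Y88.847
M5
G0 X15.743 Y39.840
M3 S507
G1 X54.072 Y52.139 F2023
G1 X109.328 Y76.454
G1 X123.245 Y78.083
M5

1 u = 1 mm; y_m = 107.142 − y.

[1] `<path>` quadratic bezier, #0000ff→score S507 F2023: (74.318,84.500) → (122.905,78.695) → (156.349,66.621) → (174.648,48.280)

[2] `<path>` cubic bezier, #000000→engrave S189 F3867: (109.506,37.358) → (125.424,38.519) → (161.770,61.425) → (181.280,88.847)

[3] `<path>` cubic bezier, #0000ff→score S507 F2023: (15.743,39.840) → (54.072,52.139) → (109.328,76.454) → (123.245,78.083)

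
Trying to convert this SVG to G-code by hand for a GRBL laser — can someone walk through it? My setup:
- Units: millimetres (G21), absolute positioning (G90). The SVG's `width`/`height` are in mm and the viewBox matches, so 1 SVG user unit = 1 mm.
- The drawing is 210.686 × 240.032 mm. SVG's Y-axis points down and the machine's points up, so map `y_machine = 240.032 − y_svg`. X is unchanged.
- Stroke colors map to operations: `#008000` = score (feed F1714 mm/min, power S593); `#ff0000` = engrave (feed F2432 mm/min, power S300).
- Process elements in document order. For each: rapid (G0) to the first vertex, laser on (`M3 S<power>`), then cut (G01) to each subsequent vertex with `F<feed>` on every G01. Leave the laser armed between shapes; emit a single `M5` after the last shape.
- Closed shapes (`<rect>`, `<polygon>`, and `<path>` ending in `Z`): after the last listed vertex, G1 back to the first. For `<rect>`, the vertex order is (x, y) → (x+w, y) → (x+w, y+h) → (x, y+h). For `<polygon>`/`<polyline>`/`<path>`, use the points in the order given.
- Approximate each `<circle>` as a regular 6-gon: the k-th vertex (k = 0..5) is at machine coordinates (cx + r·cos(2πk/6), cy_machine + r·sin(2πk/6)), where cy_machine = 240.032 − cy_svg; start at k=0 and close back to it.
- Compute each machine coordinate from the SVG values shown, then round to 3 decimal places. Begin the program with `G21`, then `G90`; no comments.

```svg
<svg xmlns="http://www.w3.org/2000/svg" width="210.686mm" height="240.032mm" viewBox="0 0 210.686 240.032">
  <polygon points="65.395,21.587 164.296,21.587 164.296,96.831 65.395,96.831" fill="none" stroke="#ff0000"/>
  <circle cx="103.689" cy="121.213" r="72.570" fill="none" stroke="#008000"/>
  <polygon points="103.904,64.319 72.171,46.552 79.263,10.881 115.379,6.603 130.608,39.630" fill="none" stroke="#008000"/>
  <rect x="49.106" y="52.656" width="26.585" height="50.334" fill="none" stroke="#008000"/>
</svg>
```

1 u = 1 mm; y_m = 240.032 − y.

[1] `<polygon>` rectangle, #ff0000→engrave S300 F2432: (65.395,218.445) → (164.296,218.445) → (164.296,143.201) → (65.395,143.201) → (65.395,218.445) (closed)

[2] `<circle>` circle, #008000→score S593 F1714: (176.259,118.819) → (139.974,181.666) → (67.404,181.666) → (31.119,118.819) → (67.404,55.972) → (139.974,55.972) → (176.259,118.819) (closed)

[3] `<polygon>` regular polygon, #008000→score S593 F1714: (103.904,175.713) → (72.171,193.480) → (79.263,229.151) → (115.379,233.429) → (130.608,200.402) → (103.904,175.713) (closed)

[4] `<rect>` rectangle, #008000→score S593 F1714: (49.106,187.376) → (75.691,187.376) → (75.691,137.042) → (49.106,137.042) → (49.106,187.376) (closed)

G21
G90
G0 X65.395 Y218.445
M3 S300
G01 X164.296 Y218.445 F2432
G01 X164.296 Y143.201 F2432
G01 X65.395 Y143.201 F2432
G01 X65.395 Y218.445 F2432
G0 X176.259 Y118.819
M3 S593
G01 X139.974 Y181.666 F1714
G01 X67.404 Y181.666 F1714
G01 X31.119 Y118.819 F1714
G01 X67.404 Y55.972 F1714
G01 X139.974 Y55.972 F1714
G01 X176.259 Y118.819 F1714
G0 X103.904 Y175.713
M3 S593
G01 X72.171 Y193.480 F1714
G01 X79.263 Y229.151 F1714
G01 X115.379 Y233.429 F1714
G01 X130.608 Y200.402 F1714
G01 X103.904 Y175.713 F1714
G0 X49.106 Y187.376
M3 S593
G01 X75.691 Y187.376 F1714
G01 X75.691 Y137.042 F1714
G01 X49.106 Y137.042 F1714
G01 X49.106 Y187.376 F1714
M5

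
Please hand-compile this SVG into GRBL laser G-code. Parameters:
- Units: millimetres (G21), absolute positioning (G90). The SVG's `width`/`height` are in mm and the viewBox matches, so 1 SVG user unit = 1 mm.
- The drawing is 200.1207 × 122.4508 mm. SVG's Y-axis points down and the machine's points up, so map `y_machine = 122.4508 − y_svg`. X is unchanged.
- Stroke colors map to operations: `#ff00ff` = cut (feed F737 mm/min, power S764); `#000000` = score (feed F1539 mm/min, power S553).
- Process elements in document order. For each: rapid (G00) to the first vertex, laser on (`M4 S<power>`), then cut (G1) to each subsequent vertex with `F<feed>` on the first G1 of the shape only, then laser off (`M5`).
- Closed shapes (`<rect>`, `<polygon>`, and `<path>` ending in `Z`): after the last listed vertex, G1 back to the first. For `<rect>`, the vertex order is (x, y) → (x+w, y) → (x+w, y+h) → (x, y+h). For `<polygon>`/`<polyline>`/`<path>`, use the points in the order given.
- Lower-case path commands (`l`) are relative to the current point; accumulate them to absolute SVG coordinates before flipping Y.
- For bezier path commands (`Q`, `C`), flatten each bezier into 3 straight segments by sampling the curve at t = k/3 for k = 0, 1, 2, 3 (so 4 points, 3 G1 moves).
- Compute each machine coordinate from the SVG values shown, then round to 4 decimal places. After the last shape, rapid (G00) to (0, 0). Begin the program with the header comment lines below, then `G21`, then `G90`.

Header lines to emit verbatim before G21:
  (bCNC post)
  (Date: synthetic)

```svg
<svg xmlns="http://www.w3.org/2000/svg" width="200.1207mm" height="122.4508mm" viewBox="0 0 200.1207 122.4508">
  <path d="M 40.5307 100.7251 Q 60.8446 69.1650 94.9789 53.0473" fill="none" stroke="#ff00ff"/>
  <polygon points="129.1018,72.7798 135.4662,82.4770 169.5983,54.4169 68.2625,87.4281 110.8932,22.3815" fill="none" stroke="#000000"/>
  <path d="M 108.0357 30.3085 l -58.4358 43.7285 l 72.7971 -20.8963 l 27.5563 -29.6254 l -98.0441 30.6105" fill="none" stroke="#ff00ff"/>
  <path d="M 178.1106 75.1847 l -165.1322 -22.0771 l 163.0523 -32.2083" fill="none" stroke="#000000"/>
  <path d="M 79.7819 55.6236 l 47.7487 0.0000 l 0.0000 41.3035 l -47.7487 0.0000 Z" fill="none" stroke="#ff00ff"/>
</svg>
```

viewBox `0 0 200.1207 122.4508` with mm width/height → 1 unit = 1 mm. Flip: y_m = 122.4508 − y_svg.

**Shape 1** — `<path>` quadratic bezier, stroke `#ff00ff` → cut (S764, F737). Control points (SVG): P0=(40.5307,100.7251), P1=(60.8446,69.1650), P2=(94.9789,53.0473); sampled at t=k/3. Machine vertices: (40.5307,21.7257) → (55.6089,41.0499) → (73.7583,56.9425) → (94.9789,69.4035). Open path.

**Shape 2** — `<polygon>` closed polygon, stroke `#000000` → score (S553, F1539). Machine vertices: (129.1018,49.6710) → (135.4662,39.9738) → (169.5983,68.0339) → (68.2625,35.0227) → (110.8932,100.0693) → (129.1018,49.6710). Closed: final G1 returns to the first vertex.

**Shape 3** — `<path>` open polyline, stroke `#ff00ff` → cut (S764, F737). Machine vertices: (108.0357,92.1423) → (49.5999,48.4138) → (122.3970,69.3101) → (149.9533,98.9355) → (51.9092,68.3250). Open path.

**Shape 4** — `<path>` open polyline, stroke `#000000` → score (S553, F1539). Machine vertices: (178.1106,47.2661) → (12.9784,69.3432) → (176.0307,101.5515). Open path.

**Shape 5** — `<path>` rectangle, stroke `#ff00ff` → cut (S764, F737). Machine vertices: (79.7819,66.8272) → (127.5306,66.8272) → (127.5306,25.5237) → (79.7819,25.5237) → (79.7819,66.8272). Closed: final G1 returns to the first vertex.

(bCNC post)
(Date: synthetic)
G21
G90
G00 X40.5307 Y21.7257
M4 S764
G1 X55.6089 Y41.0499 F737
G1 X73.7583 Y56.9425
G1 X94.9789 Y69.4035
M5
G00 X129.1018 Y49.6710
M4 S553
G1 X135.4662 Y39.9738 F1539
G1 X169.5983 Y68.0339
G1 X68.2625 Y35.0227
G1 X110.8932 Y100.0693
G1 X129.1018 Y49.6710
M5
G00 X108.0357 Y92.1423
M4 S764
G1 X49.5999 Y48.4138 F737
G1 X122.3970 Y69.3101
G1 X149.9533 Y98.9355
G1 X51.9092 Y68.3250
M5
G00 X178.1106 Y47.2661
M4 S553
G1 X12.9784 Y69.3432 F1539
G1 X176.0307 Y101.5515
M5
G00 X79.7819 Y66.8272
M4 S764
G1 X127.5306 Y66.8272 F737
G1 X127.5306 Y25.5237
G1 X79.7819 Y25.5237
G1 X79.7819 Y66.8272
M5
G00 X0.0000 Y0.0000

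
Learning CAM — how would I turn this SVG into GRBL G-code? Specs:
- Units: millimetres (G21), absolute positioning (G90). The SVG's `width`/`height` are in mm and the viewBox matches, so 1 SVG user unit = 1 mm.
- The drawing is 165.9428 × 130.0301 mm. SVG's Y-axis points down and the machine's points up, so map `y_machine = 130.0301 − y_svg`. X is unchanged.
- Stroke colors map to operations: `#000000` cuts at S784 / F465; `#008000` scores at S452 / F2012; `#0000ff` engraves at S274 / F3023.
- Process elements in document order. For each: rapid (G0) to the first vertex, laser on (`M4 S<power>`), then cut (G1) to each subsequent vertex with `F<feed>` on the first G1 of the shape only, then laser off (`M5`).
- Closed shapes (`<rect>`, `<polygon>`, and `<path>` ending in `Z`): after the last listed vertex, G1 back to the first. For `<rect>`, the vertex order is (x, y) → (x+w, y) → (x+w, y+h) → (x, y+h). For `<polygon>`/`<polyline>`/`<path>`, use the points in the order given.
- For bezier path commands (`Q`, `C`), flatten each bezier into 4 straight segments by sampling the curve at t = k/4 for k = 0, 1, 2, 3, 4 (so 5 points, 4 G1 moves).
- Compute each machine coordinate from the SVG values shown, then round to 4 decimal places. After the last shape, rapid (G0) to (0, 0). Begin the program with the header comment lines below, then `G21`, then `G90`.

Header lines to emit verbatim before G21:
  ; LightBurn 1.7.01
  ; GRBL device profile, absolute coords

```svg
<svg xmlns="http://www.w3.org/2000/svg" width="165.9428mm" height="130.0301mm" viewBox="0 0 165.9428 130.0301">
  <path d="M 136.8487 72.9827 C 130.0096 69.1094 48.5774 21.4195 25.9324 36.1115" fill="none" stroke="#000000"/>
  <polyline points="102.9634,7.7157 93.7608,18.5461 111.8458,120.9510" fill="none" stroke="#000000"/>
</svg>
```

; LightBurn 1.7.01
; GRBL device profile, absolute coords
G21
G90
G0 X136.8487 Y57.0474
M4 S784
G1 X119.8172 Y66.5086 F465
G1 X87.3178 Y82.4450
G1 X51.8547 Y94.9003
G1 X25.9324 Y93.9186
M5
G0 X102.9634 Y122.3144
M4 S784
G1 X93.7608 Y111.4840 F465
G1 X111.8458 Y9.0791
M5
G0 X0.0000 Y0.0000

Since the viewBox matches the mm dimensions, user units are millimetres directly. The only transform is the Y-flip y_m = 130.0301 − y_svg.

Shape 1 is a cubic bezier drawn with `<path>`. Its stroke #000000 means cut at S784, F465. After flipping Y the toolpath is (136.8487,57.0474) → (119.8172,66.5086) → (87.3178,82.4450) → (51.8547,94.9003) → (25.9324,93.9186).

Shape 2 is a open polyline drawn with `<polyline>`. Its stroke #000000 means cut at S784, F465. After flipping Y the toolpath is (102.9634,122.3144) → (93.7608,111.4840) → (111.8458,9.0791).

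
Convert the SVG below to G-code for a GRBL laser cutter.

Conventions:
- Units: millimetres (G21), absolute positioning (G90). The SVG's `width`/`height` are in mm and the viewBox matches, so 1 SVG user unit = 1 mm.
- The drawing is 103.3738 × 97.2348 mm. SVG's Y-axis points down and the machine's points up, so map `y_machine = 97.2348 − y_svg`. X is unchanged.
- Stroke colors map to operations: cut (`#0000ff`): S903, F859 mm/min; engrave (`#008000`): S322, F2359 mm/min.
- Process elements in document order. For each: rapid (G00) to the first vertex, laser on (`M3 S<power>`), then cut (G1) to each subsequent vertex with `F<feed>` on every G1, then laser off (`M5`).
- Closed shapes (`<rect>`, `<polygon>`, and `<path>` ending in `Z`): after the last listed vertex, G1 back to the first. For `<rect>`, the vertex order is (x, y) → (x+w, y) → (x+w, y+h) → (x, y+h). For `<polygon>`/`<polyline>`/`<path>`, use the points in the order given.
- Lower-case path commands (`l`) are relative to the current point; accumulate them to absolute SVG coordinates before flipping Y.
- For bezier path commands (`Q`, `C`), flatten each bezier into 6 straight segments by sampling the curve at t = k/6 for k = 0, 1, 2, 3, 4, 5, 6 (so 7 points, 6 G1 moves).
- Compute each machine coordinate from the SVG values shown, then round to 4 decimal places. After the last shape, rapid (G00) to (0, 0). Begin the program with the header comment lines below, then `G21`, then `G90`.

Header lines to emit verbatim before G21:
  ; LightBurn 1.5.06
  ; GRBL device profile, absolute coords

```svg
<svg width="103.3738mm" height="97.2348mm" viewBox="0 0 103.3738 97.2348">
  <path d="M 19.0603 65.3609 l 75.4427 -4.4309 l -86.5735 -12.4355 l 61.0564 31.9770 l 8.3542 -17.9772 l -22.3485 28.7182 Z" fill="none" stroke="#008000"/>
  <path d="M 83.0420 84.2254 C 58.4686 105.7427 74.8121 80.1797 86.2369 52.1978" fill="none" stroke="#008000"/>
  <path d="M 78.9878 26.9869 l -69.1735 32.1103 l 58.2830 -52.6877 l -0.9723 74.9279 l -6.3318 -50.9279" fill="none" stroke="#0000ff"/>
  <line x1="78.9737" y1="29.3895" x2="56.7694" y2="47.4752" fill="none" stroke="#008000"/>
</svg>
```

1 u = 1 mm; y_m = 97.2348 − y.

[1] `<path>` closed polygon, #008000→engrave S322 F2359: (19.0603,31.8739) → (94.5030,36.3048) → (7.9295,48.7403) → (68.9859,16.7633) → (77.3401,34.7405) → (54.9916,6.0223) → (19.0603,31.8739) (closed)

[2] `<path>` cubic bezier, #008000→engrave S322 F2359: (83.0420,13.0094) → (73.9528,5.9673) → (70.4100,5.5314) → (71.1401,10.4610) → (74.8701,19.5155) → (80.3268,31.4544) → (86.2369,45.0370)

[3] `<path>` open polyline, #0000ff→cut S903 F859: (78.9878,70.2479) → (9.8143,38.1376) → (68.0973,90.8253) → (67.1250,15.8974) → (60.7932,66.8253)

[4] `<line>` line segment, #008000→engrave S322 F2359: (78.9737,67.8453) → (56.7694,49.7596)

; LightBurn 1.5.06
; GRBL device profile, absolute coords
G21
G90
G00 X19.0603 Y31.8739
M3 S322
G1 X94.5030 Y36.3048 F2359
G1 X7.9295 Y48.7403 F2359
G1 X68.9859 Y16.7633 F2359
G1 X77.3401 Y34.7405 F2359
G1 X54.9916 Y6.0223 F2359
G1 X19.0603 Y31.8739 F2359
M5
G00 X83.0420 Y13.0094
M3 S322
G1 X73.9528 Y5.9673 F2359
G1 X70.4100 Y5.5314 F2359
G1 X71.1401 Y10.4610 F2359
G1 X74.8701 Y19.5155 F2359
G1 X80.3268 Y31.4544 F2359
G1 X86.2369 Y45.0370 F2359
M5
G00 X78.9878 Y70.2479
M3 S903
G1 X9.8143 Y38.1376 F859
G1 X68.0973 Y90.8253 F859
G1 X67.1250 Y15.8974 F859
G1 X60.7932 Y66.8253 F859
M5
G00 X78.9737 Y67.8453
M3 S322
G1 X56.7694 Y49.7596 F2359
M5
G00 X0.0000 Y0.0000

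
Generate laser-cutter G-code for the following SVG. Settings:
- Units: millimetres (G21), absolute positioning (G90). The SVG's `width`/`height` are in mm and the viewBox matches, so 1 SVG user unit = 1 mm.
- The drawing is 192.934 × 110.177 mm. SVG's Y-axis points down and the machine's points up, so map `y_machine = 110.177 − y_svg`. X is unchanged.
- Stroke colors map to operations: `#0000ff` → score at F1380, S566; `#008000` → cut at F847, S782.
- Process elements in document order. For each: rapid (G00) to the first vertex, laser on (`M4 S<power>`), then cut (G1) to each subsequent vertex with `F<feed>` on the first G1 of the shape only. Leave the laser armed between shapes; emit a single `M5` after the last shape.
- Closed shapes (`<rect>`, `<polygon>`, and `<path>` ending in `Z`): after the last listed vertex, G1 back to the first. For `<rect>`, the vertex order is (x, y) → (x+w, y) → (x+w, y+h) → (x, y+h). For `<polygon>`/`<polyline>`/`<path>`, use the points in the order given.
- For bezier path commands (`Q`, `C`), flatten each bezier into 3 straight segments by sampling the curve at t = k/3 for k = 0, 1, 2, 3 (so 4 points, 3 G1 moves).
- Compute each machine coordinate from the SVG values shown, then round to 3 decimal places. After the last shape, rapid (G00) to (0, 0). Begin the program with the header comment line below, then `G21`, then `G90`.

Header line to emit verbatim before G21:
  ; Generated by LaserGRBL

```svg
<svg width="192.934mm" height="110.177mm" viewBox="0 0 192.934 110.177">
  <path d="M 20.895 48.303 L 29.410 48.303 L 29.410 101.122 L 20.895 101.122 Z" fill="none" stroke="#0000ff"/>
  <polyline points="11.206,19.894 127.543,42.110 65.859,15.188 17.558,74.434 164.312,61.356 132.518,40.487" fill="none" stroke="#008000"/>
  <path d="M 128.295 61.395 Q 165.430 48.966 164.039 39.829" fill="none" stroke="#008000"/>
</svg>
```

1 u = 1 mm; y_m = 110.177 − y.

[1] `<path>` rectangle, #0000ff→score S566 F1380: (20.895,61.874) → (29.410,61.874) → (29.410,9.055) → (20.895,9.055) → (20.895,61.874) (closed)

[2] `<polyline>` open polyline, #008000→cut S782 F847: (11.206,90.283) → (127.543,68.067) → (65.859,94.989) → (17.558,35.743) → (164.312,48.821) → (132.518,69.690)

[3] `<path>` quadratic bezier, #008000→cut S782 F847: (128.295,48.782) → (148.771,56.702) → (160.686,63.891) → (164.039,70.348)

; Generated by LaserGRBL
G21
G90
G00 X20.895 Y61.874
M4 S566
G1 X29.410 Y61.874 F1380
G1 X29.410 Y9.055
G1 X20.895 Y9.055
G1 X20.895 Y61.874
G00 X11.206 Y90.283
M4 S782
G1 X127.543 Y68.067 F847
G1 X65.859 Y94.989
G1 X17.558 Y35.743
G1 X164.312 Y48.821
G1 X132.518 Y69.690
G00 X128.295 Y48.782
M4 S782
G1 X148.771 Y56.702 F847
G1 X160.686 Y63.891
G1 X164.039 Y70.348
M5
G00 X0.000 Y0.000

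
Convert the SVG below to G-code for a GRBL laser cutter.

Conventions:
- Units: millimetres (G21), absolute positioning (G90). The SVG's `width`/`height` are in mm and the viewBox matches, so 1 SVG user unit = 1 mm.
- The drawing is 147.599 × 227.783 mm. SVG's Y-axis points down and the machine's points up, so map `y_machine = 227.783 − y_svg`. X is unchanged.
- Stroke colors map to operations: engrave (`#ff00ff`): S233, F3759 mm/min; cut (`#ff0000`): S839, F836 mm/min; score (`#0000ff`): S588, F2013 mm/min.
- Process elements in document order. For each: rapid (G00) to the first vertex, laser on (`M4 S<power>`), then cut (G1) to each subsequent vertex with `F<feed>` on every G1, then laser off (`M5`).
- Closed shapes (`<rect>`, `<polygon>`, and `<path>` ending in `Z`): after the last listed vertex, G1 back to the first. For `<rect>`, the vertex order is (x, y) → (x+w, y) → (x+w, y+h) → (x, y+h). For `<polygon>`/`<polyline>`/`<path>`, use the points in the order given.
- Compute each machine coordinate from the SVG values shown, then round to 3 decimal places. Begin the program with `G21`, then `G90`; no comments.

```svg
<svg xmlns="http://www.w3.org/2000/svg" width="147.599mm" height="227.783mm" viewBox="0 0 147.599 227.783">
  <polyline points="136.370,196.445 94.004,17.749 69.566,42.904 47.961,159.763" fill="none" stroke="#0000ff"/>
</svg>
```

G21
G90
G00 X136.370 Y31.338
M4 S588
G1 X94.004 Y210.034 F2013
G1 X69.566 Y184.879 F2013
G1 X47.961 Y68.020 F2013
M5

Since the viewBox matches the mm dimensions, user units are millimetres directly. The only transform is the Y-flip y_m = 227.783 − y_svg.

Shape 1 is a open polyline drawn with `<polyline>`. Its stroke #0000ff means score at S588, F2013. After flipping Y the toolpath is (136.370,31.338) → (94.004,210.034) → (69.566,184.879) → (47.961,68.020).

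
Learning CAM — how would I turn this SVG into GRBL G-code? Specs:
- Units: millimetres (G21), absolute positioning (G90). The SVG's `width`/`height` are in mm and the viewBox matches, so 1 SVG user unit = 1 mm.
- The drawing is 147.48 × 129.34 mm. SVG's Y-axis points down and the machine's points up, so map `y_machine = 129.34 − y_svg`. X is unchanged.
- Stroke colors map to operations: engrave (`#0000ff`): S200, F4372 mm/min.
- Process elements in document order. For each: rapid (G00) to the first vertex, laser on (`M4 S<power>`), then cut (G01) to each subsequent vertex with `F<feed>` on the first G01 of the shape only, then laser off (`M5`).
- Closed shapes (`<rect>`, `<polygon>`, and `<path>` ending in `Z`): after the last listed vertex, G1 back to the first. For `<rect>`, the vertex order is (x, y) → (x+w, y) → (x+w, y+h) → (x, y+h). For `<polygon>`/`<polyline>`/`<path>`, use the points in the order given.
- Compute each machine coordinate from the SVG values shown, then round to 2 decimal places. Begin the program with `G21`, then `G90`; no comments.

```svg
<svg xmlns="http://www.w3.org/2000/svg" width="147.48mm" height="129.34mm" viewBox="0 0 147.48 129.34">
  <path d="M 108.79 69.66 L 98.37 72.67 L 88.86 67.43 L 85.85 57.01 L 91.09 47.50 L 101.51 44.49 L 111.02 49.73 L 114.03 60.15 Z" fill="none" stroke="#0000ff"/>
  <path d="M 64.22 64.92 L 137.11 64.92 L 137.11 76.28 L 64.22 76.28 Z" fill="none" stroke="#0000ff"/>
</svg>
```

1 u = 1 mm; y_m = 129.34 − y.

[1] `<path>` regular polygon, #0000ff→engrave S200 F4372: (108.79,59.68) → (98.37,56.67) → (88.86,61.91) → (85.85,72.33) → (91.09,81.84) → (101.51,84.85) → (111.02,79.61) → (114.03,69.19) → (108.79,59.68) (closed)

[2] `<path>` rectangle, #0000ff→engrave S200 F4372: (64.22,64.42) → (137.11,64.42) → (137.11,53.06) → (64.22,53.06) → (64.22,64.42) (closed)

G21
G90
G00 X108.79 Y59.68
M4 S200
G01 X98.37 Y56.67 F4372
G01 X88.86 Y61.91
G01 X85.85 Y72.33
G01 X91.09 Y81.84
G01 X101.51 Y84.85
G01 X111.02 Y79.61
G01 X114.03 Y69.19
G01 X108.79 Y59.68
M5
G00 X64.22 Y64.42
M4 S200
G01 X137.11 Y64.42 F4372
G01 X137.11 Y53.06
G01 X64.22 Y53.06
G01 X64.22 Y64.42
M5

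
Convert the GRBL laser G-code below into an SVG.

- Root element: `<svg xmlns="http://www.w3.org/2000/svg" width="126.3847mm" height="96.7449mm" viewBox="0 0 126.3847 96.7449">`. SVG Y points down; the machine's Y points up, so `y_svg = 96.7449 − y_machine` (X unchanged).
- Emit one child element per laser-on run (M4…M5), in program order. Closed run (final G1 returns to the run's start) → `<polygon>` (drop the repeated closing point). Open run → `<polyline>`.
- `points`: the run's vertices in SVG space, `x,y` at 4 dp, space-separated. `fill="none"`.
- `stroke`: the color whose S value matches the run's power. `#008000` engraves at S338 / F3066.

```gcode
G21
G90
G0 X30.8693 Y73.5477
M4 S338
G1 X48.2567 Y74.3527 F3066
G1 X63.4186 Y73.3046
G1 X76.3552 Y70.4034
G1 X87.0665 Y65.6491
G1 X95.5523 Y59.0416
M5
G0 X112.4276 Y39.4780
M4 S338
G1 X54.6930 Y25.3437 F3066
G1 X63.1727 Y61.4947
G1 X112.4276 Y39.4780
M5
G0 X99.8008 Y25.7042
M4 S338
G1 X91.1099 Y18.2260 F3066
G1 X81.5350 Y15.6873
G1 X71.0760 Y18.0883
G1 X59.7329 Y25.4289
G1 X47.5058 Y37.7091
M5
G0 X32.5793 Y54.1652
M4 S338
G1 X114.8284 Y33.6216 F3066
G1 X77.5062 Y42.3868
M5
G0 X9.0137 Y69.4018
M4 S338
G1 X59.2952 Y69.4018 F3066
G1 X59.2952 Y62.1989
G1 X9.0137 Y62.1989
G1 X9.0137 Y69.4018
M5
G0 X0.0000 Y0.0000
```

y_svg = 96.7449 − y_m. Every run uses S338, so all elements get stroke `#008000` (engrave).

[1] open run; points: 30.8693,23.1972 48.2567,22.3922 63.4186,23.4403 76.3552,26.3415 87.0665,31.0958 95.5523,37.7033

[2] closed run; points: 112.4276,57.2669 54.6930,71.4012 63.1727,35.2502

[3] open run; points: 99.8008,71.0407 91.1099,78.5189 81.5350,81.0576 71.0760,78.6566 59.7329,71.3160 47.5058,59.0358

[4] open run; points: 32.5793,42.5797 114.8284,63.1233 77.5062,54.3581

[5] closed run; points: 9.0137,27.3431 59.2952,27.3431 59.2952,34.5460 9.0137,34.5460

<svg xmlns="http://www.w3.org/2000/svg" width="126.3847mm" height="96.7449mm" viewBox="0 0 126.3847 96.7449">
  <polyline points="30.8693,23.1972 48.2567,22.3922 63.4186,23.4403 76.3552,26.3415 87.0665,31.0958 95.5523,37.7033" fill="none" stroke="#008000"/>
  <polygon points="112.4276,57.2669 54.6930,71.4012 63.1727,35.2502" fill="none" stroke="#008000"/>
  <polyline points="99.8008,71.0407 91.1099,78.5189 81.5350,81.0576 71.0760,78.6566 59.7329,71.3160 47.5058,59.0358" fill="none" stroke="#008000"/>
  <polyline points="32.5793,42.5797 114.8284,63.1233 77.5062,54.3581" fill="none" stroke="#008000"/>
  <polygon points="9.0137,27.3431 59.2952,27.3431 59.2952,34.5460 9.0137,34.5460" fill="none" stroke="#008000"/>
</svg>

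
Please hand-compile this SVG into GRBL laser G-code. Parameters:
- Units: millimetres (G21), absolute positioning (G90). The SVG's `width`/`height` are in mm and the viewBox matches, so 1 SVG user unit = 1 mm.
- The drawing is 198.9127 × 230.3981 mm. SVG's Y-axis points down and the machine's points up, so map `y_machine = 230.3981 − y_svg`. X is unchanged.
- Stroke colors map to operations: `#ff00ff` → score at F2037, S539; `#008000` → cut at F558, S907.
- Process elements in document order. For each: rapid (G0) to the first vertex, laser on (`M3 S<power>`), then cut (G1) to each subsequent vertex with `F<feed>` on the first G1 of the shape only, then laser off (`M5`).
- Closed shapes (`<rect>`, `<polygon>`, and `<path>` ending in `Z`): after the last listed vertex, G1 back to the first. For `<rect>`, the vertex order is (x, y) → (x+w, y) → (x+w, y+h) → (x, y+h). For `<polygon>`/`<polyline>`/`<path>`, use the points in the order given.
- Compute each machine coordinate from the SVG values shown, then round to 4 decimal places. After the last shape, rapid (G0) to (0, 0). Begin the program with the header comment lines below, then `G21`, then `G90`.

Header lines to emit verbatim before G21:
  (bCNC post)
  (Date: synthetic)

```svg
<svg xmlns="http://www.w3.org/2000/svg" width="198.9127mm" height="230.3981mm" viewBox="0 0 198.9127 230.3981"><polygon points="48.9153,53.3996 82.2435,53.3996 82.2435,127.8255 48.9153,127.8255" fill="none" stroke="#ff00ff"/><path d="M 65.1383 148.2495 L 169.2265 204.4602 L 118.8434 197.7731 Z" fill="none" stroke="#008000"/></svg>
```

viewBox `0 0 198.9127 230.3981` with mm width/height → 1 unit = 1 mm. Flip: y_m = 230.3981 − y_svg.

**Shape 1** — `<polygon>` rectangle, stroke `#ff00ff` → score (S539, F2037). Machine vertices: (48.9153,176.9985) → (82.2435,176.9985) → (82.2435,102.5726) → (48.9153,102.5726) → (48.9153,176.9985). Closed: final G1 returns to the first vertex.

**Shape 2** — `<path>` closed polygon, stroke `#008000` → cut (S907, F558). Machine vertices: (65.1383,82.1486) → (169.2265,25.9379) → (118.8434,32.6250) → (65.1383,82.1486). Closed: final G1 returns to the first vertex.

(bCNC post)
(Date: synthetic)
G21
G90
G0 X48.9153 Y176.9985
M3 S539
G1 X82.2435 Y176.9985 F2037
G1 X82.2435 Y102.5726
G1 X48.9153 Y102.5726
G1 X48.9153 Y176.9985
M5
G0 X65.1383 Y82.1486
M3 S907
G1 X169.2265 Y25.9379 F558
G1 X118.8434 Y32.6250
G1 X65.1383 Y82.1486
M5
G0 X0.0000 Y0.0000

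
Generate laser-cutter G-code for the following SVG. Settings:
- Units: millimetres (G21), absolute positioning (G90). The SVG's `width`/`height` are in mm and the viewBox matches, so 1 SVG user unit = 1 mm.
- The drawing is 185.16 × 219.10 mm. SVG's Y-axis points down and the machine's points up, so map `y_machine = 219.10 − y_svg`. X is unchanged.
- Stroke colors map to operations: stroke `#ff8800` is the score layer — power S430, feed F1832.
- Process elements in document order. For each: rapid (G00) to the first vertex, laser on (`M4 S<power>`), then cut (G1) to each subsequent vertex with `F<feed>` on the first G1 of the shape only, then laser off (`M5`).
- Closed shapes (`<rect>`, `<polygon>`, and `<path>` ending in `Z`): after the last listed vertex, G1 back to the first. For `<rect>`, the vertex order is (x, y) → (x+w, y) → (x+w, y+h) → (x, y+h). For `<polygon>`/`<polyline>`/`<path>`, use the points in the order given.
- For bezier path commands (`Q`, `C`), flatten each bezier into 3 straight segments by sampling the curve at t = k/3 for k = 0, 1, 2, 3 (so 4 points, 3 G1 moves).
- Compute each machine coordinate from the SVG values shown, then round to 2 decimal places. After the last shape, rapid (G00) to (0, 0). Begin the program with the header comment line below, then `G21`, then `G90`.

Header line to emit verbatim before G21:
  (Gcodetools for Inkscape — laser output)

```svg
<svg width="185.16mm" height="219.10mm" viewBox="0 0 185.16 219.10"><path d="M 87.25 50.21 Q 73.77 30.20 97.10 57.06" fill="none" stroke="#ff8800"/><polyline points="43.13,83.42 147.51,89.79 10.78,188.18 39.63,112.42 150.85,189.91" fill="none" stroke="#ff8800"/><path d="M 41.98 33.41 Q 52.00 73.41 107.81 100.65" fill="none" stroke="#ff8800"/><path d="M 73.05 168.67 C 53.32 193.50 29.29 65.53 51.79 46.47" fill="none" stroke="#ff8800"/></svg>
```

viewBox `0 0 185.16 219.10` with mm width/height → 1 unit = 1 mm. Flip: y_m = 219.10 − y_svg.

**Shape 1** — `<path>` quadratic bezier, stroke `#ff8800` → score (S430, F1832). Control points (SVG): P0=(87.25,50.21), P1=(73.77,30.20), P2=(97.10,57.06); sampled at t=k/3. Machine vertices: (87.25,168.89) → (82.35,177.02) → (85.64,174.74) → (97.10,162.04). Open path.

**Shape 2** — `<polyline>` open polyline, stroke `#ff8800` → score (S430, F1832). Machine vertices: (43.13,135.68) → (147.51,129.31) → (10.78,30.92) → (39.63,106.68) → (150.85,29.19). Open path.

**Shape 3** — `<path>` quadratic bezier, stroke `#ff8800` → score (S430, F1832). Control points (SVG): P0=(41.98,33.41), P1=(52.00,73.41), P2=(107.81,100.65); sampled at t=k/3. Machine vertices: (41.98,185.69) → (53.75,160.44) → (75.69,138.03) → (107.81,118.45). Open path.

**Shape 4** — `<path>` cubic bezier, stroke `#ff8800` → score (S430, F1832). Control points (SVG): P0=(73.05,168.67), P1=(53.32,193.50), P2=(29.29,65.53), P3=(51.79,46.47); sampled at t=k/3. Machine vertices: (73.05,50.43) → (53.77,66.84) → (42.92,126.96) → (51.79,172.63). Open path.

(Gcodetools for Inkscape — laser output)
G21
G90
G00 X87.25 Y168.89
M4 S430
G1 X82.35 Y177.02 F1832
G1 X85.64 Y174.74
G1 X97.10 Y162.04
M5
G00 X43.13 Y135.68
M4 S430
G1 X147.51 Y129.31 F1832
G1 X10.78 Y30.92
G1 X39.63 Y106.68
G1 X150.85 Y29.19
M5
G00 X41.98 Y185.69
M4 S430
G1 X53.75 Y160.44 F1832
G1 X75.69 Y138.03
G1 X107.81 Y118.45
M5
G00 X73.05 Y50.43
M4 S430
G1 X53.77 Y66.84 F1832
G1 X42.92 Y126.96
G1 X51.79 Y172.63
M5
G00 X0.00 Y0.00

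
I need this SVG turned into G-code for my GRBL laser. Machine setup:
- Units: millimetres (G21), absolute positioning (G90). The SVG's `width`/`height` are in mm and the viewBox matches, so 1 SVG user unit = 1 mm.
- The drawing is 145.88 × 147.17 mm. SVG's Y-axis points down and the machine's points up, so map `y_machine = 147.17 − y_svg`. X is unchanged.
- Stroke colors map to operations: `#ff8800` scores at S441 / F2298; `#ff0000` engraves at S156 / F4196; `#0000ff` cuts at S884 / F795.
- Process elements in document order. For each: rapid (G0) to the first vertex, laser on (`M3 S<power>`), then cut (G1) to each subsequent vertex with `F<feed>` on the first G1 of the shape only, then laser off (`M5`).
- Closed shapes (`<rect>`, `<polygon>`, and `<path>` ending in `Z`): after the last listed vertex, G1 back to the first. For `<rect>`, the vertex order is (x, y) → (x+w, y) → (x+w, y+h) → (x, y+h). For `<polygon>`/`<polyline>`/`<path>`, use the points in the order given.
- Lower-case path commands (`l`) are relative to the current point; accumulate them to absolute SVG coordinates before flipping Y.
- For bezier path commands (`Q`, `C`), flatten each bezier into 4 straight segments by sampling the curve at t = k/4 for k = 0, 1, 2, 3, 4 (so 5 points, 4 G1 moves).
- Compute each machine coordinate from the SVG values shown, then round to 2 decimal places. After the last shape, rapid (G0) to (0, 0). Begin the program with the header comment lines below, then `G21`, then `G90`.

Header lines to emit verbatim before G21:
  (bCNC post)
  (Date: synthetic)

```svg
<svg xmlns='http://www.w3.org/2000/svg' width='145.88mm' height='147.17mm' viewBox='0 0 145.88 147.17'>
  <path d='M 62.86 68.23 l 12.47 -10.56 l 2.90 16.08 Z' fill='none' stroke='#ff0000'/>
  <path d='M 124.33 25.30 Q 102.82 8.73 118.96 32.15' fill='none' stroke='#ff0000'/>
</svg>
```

(bCNC post)
(Date: synthetic)
G21
G90
G0 X62.86 Y78.94
M3 S156
G1 X75.33 Y89.50 F4196
G1 X78.23 Y73.42
G1 X62.86 Y78.94
M5
G0 X124.33 Y121.87
M3 S156
G1 X115.93 Y127.66 F4196
G1 X112.23 Y128.44
G1 X113.24 Y124.23
G1 X118.96 Y115.02
M5
G0 X0.00 Y0.00

1 u = 1 mm; y_m = 147.17 − y.

[1] `<path>` regular polygon, #ff0000→engrave S156 F4196: (62.86,78.94) → (75.33,89.50) → (78.23,73.42) → (62.86,78.94) (closed)

[2] `<path>` quadratic bezier, #ff0000→engrave S156 F4196: (124.33,121.87) → (115.93,127.66) → (112.23,128.44) → (113.24,124.23) → (118.96,115.02)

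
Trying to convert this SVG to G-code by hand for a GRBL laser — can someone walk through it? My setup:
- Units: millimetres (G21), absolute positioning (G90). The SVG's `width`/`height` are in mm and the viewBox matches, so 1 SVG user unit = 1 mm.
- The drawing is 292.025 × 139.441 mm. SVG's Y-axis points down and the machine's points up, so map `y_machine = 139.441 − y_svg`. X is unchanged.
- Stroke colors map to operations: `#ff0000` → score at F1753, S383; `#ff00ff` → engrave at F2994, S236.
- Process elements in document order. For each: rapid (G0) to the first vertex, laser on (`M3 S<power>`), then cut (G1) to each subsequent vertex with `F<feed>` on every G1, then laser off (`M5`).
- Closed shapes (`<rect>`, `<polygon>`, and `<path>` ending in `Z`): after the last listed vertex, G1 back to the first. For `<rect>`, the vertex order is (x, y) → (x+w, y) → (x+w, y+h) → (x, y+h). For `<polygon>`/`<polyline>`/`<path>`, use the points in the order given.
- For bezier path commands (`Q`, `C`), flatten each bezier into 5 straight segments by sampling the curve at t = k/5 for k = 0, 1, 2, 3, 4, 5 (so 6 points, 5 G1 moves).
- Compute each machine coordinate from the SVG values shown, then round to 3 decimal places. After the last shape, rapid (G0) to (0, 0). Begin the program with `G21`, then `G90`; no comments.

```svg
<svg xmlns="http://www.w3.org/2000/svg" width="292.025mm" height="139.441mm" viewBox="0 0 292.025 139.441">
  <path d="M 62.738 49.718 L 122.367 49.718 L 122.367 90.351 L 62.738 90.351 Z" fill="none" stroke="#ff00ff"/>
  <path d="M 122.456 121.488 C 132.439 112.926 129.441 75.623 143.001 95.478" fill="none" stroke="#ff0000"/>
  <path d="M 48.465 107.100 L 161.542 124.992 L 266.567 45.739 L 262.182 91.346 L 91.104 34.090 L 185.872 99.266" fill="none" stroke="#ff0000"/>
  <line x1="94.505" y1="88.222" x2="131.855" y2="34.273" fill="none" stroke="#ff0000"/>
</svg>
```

1 u = 1 mm; y_m = 139.441 − y.

[1] `<path>` rectangle, #ff00ff→engrave S236 F2994: (62.738,89.723) → (122.367,89.723) → (122.367,49.090) → (62.738,49.090) → (62.738,89.723) (closed)

[2] `<path>` cubic bezier, #ff0000→score S383 F1753: (122.456,17.953) → (127.124,25.852) → (130.095,36.526) → (132.786,45.851) → (136.616,49.704) → (143.001,43.963)

[3] `<path>` open polyline, #ff0000→score S383 F1753: (48.465,32.341) → (161.542,14.449) → (266.567,93.702) → (262.182,48.095) → (91.104,105.351) → (185.872,40.175)

[4] `<line>` line segment, #ff0000→score S383 F1753: (94.505,51.219) → (131.855,105.168)

G21
G90
G0 X62.738 Y89.723
M3 S236
G1 X122.367 Y89.723 F2994
G1 X122.367 Y49.090 F2994
G1 X62.738 Y49.090 F2994
G1 X62.738 Y89.723 F2994
M5
G0 X122.456 Y17.953
M3 S383
G1 X127.124 Y25.852 F1753
G1 X130.095 Y36.526 F1753
G1 X132.786 Y45.851 F1753
G1 X136.616 Y49.704 F1753
G1 X143.001 Y43.963 F1753
M5
G0 X48.465 Y32.341
M3 S383
G1 X161.542 Y14.449 F1753
G1 X266.567 Y93.702 F1753
G1 X262.182 Y48.095 F1753
G1 X91.104 Y105.351 F1753
G1 X185.872 Y40.175 F1753
M5
G0 X94.505 Y51.219
M3 S383
G1 X131.855 Y105.168 F1753
M5
G0 X0.000 Y0.000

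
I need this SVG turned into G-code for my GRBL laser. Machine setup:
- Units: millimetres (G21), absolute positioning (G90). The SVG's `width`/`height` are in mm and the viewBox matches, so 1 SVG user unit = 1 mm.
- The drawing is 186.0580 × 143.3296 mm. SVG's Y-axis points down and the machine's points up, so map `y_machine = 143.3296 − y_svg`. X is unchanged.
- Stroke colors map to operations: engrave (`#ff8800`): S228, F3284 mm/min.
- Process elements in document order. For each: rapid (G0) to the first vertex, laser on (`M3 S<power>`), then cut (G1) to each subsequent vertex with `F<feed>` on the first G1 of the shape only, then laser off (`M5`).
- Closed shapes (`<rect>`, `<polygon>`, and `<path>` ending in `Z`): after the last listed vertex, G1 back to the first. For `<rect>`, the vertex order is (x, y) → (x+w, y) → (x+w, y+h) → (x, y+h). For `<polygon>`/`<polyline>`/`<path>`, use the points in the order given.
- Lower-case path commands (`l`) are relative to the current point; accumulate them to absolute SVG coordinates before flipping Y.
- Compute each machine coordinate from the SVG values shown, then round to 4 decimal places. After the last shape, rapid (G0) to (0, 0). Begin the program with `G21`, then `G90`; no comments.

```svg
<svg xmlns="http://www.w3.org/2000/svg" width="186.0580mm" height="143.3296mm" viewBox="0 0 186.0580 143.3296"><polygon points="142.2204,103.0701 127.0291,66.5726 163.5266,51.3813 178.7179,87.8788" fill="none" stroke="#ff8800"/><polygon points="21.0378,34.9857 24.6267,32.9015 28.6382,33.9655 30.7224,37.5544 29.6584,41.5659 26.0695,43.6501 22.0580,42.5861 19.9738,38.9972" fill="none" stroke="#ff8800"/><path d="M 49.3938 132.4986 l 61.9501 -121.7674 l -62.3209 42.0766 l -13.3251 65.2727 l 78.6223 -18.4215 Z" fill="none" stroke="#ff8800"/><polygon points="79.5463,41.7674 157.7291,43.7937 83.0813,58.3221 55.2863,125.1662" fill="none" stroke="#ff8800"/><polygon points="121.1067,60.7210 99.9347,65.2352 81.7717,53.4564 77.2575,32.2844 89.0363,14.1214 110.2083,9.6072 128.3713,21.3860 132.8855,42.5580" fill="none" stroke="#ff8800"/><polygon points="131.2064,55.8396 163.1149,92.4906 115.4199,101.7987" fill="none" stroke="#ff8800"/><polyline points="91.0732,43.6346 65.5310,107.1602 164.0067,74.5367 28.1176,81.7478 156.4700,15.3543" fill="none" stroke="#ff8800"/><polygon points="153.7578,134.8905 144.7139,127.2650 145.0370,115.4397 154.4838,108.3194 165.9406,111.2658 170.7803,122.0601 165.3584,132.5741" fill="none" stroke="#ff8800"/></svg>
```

1 u = 1 mm; y_m = 143.3296 − y.

[1] `<polygon>` regular polygon, #ff8800→engrave S228 F3284: (142.2204,40.2595) → (127.0291,76.7570) → (163.5266,91.9483) → (178.7179,55.4508) → (142.2204,40.2595) (closed)

[2] `<polygon>` regular polygon, #ff8800→engrave S228 F3284: (21.0378,108.3439) → (24.6267,110.4281) → (28.6382,109.3641) → (30.7224,105.7752) → (29.6584,101.7637) → (26.0695,99.6795) → (22.0580,100.7435) → (19.9738,104.3324) → (21.0378,108.3439) (closed)

[3] `<path>` closed polygon, #ff8800→engrave S228 F3284: (49.3938,10.8310) → (111.3439,132.5984) → (49.0230,90.5218) → (35.6979,25.2491) → (114.3202,43.6706) → (49.3938,10.8310) (closed)

[4] `<polygon>` closed polygon, #ff8800→engrave S228 F3284: (79.5463,101.5622) → (157.7291,99.5359) → (83.0813,85.0075) → (55.2863,18.1634) → (79.5463,101.5622) (closed)

[5] `<polygon>` regular polygon, #ff8800→engrave S228 F3284: (121.1067,82.6086) → (99.9347,78.0944) → (81.7717,89.8732) → (77.2575,111.0452) → (89.0363,129.2082) → (110.2083,133.7224) → (128.3713,121.9436) → (132.8855,100.7716) → (121.1067,82.6086) (closed)

[6] `<polygon>` regular polygon, #ff8800→engrave S228 F3284: (131.2064,87.4900) → (163.1149,50.8390) → (115.4199,41.5309) → (131.2064,87.4900) (closed)

[7] `<polyline>` open polyline, #ff8800→engrave S228 F3284: (91.0732,99.6950) → (65.5310,36.1694) → (164.0067,68.7929) → (28.1176,61.5818) → (156.4700,127.9753)

[8] `<polygon>` regular polygon, #ff8800→engrave S228 F3284: (153.7578,8.4391) → (144.7139,16.0646) → (145.0370,27.8899) → (154.4838,35.0102) → (165.9406,32.0638) → (170.7803,21.2695) → (165.3584,10.7555) → (153.7578,8.4391) (closed)

G21
G90
G0 X142.2204 Y40.2595
M3 S228
G1 X127.0291 Y76.7570 F3284
G1 X163.5266 Y91.9483
G1 X178.7179 Y55.4508
G1 X142.2204 Y40.2595
M5
G0 X21.0378 Y108.3439
M3 S228
G1 X24.6267 Y110.4281 F3284
G1 X28.6382 Y109.3641
G1 X30.7224 Y105.7752
G1 X29.6584 Y101.7637
G1 X26.0695 Y99.6795
G1 X22.0580 Y100.7435
G1 X19.9738 Y104.3324
G1 X21.0378 Y108.3439
M5
G0 X49.3938 Y10.8310
M3 S228
G1 X111.3439 Y132.5984 F3284
G1 X49.0230 Y90.5218
G1 X35.6979 Y25.2491
G1 X114.3202 Y43.6706
G1 X49.3938 Y10.8310
M5
G0 X79.5463 Y101.5622
M3 S228
G1 X157.7291 Y99.5359 F3284
G1 X83.0813 Y85.0075
G1 X55.2863 Y18.1634
G1 X79.5463 Y101.5622
M5
G0 X121.1067 Y82.6086
M3 S228
G1 X99.9347 Y78.0944 F3284
G1 X81.7717 Y89.8732
G1 X77.2575 Y111.0452
G1 X89.0363 Y129.2082
G1 X110.2083 Y133.7224
G1 X128.3713 Y121.9436
G1 X132.8855 Y100.7716
G1 X121.1067 Y82.6086
M5
G0 X131.2064 Y87.4900
M3 S228
G1 X163.1149 Y50.8390 F3284
G1 X115.4199 Y41.5309
G1 X131.2064 Y87.4900
M5
G0 X91.0732 Y99.6950
M3 S228
G1 X65.5310 Y36.1694 F3284
G1 X164.0067 Y68.7929
G1 X28.1176 Y61.5818
G1 X156.4700 Y127.9753
M5
G0 X153.7578 Y8.4391
M3 S228
G1 X144.7139 Y16.0646 F3284
G1 X145.0370 Y27.8899
G1 X154.4838 Y35.0102
G1 X165.9406 Y32.0638
G1 X170.7803 Y21.2695
G1 X165.3584 Y10.7555
G1 X153.7578 Y8.4391
M5
G0 X0.0000 Y0.0000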